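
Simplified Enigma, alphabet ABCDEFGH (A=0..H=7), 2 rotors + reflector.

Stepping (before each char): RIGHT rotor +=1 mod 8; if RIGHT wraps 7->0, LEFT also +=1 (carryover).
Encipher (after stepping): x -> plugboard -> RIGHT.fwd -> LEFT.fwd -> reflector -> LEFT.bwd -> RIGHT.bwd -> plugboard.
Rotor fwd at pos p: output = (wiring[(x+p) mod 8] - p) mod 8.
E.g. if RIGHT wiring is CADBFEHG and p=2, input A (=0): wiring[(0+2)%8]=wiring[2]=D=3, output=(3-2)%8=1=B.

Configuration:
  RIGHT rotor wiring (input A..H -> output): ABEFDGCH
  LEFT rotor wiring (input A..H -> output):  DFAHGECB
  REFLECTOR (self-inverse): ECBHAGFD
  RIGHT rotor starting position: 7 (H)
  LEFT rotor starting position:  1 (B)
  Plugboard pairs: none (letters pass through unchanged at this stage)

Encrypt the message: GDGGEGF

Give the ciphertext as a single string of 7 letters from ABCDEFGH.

Answer: CCBCBAG

Derivation:
Char 1 ('G'): step: R->0, L->2 (L advanced); G->plug->G->R->C->L->E->refl->A->L'->E->R'->C->plug->C
Char 2 ('D'): step: R->1, L=2; D->plug->D->R->C->L->E->refl->A->L'->E->R'->C->plug->C
Char 3 ('G'): step: R->2, L=2; G->plug->G->R->G->L->B->refl->C->L'->D->R'->B->plug->B
Char 4 ('G'): step: R->3, L=2; G->plug->G->R->G->L->B->refl->C->L'->D->R'->C->plug->C
Char 5 ('E'): step: R->4, L=2; E->plug->E->R->E->L->A->refl->E->L'->C->R'->B->plug->B
Char 6 ('G'): step: R->5, L=2; G->plug->G->R->A->L->G->refl->F->L'->B->R'->A->plug->A
Char 7 ('F'): step: R->6, L=2; F->plug->F->R->H->L->D->refl->H->L'->F->R'->G->plug->G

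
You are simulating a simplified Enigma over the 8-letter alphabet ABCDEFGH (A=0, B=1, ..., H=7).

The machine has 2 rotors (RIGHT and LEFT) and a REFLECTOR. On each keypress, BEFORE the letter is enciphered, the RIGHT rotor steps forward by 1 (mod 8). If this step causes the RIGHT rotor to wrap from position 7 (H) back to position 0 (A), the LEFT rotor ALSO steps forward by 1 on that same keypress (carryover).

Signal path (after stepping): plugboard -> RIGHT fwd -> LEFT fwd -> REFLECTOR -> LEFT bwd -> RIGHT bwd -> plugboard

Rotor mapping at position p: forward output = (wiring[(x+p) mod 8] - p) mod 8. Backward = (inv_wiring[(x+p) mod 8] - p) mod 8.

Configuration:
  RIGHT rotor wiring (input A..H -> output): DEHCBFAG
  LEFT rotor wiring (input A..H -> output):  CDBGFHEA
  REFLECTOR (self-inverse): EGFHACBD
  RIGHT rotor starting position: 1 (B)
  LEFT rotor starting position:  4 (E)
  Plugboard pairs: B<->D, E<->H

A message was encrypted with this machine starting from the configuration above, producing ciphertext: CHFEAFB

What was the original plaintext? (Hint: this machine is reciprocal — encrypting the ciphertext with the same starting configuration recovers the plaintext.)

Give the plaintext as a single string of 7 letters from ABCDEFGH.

Char 1 ('C'): step: R->2, L=4; C->plug->C->R->H->L->C->refl->F->L'->G->R'->E->plug->H
Char 2 ('H'): step: R->3, L=4; H->plug->E->R->D->L->E->refl->A->L'->C->R'->C->plug->C
Char 3 ('F'): step: R->4, L=4; F->plug->F->R->A->L->B->refl->G->L'->E->R'->C->plug->C
Char 4 ('E'): step: R->5, L=4; E->plug->H->R->E->L->G->refl->B->L'->A->R'->A->plug->A
Char 5 ('A'): step: R->6, L=4; A->plug->A->R->C->L->A->refl->E->L'->D->R'->G->plug->G
Char 6 ('F'): step: R->7, L=4; F->plug->F->R->C->L->A->refl->E->L'->D->R'->E->plug->H
Char 7 ('B'): step: R->0, L->5 (L advanced); B->plug->D->R->C->L->D->refl->H->L'->B->R'->E->plug->H

Answer: HCCAGHH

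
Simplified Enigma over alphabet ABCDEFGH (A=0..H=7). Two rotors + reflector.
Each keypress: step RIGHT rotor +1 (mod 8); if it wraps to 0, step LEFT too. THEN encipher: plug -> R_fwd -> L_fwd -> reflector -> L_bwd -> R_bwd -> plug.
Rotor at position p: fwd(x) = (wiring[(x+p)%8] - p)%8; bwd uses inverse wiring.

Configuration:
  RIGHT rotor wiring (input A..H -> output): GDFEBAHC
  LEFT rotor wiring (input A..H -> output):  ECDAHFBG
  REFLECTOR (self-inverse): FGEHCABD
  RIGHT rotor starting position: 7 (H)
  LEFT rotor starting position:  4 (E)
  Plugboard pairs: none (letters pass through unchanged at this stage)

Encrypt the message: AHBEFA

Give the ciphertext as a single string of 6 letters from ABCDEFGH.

Char 1 ('A'): step: R->0, L->5 (L advanced); A->plug->A->R->G->L->D->refl->H->L'->D->R'->B->plug->B
Char 2 ('H'): step: R->1, L=5; H->plug->H->R->F->L->G->refl->B->L'->C->R'->A->plug->A
Char 3 ('B'): step: R->2, L=5; B->plug->B->R->C->L->B->refl->G->L'->F->R'->E->plug->E
Char 4 ('E'): step: R->3, L=5; E->plug->E->R->H->L->C->refl->E->L'->B->R'->A->plug->A
Char 5 ('F'): step: R->4, L=5; F->plug->F->R->H->L->C->refl->E->L'->B->R'->G->plug->G
Char 6 ('A'): step: R->5, L=5; A->plug->A->R->D->L->H->refl->D->L'->G->R'->E->plug->E

Answer: BAEAGE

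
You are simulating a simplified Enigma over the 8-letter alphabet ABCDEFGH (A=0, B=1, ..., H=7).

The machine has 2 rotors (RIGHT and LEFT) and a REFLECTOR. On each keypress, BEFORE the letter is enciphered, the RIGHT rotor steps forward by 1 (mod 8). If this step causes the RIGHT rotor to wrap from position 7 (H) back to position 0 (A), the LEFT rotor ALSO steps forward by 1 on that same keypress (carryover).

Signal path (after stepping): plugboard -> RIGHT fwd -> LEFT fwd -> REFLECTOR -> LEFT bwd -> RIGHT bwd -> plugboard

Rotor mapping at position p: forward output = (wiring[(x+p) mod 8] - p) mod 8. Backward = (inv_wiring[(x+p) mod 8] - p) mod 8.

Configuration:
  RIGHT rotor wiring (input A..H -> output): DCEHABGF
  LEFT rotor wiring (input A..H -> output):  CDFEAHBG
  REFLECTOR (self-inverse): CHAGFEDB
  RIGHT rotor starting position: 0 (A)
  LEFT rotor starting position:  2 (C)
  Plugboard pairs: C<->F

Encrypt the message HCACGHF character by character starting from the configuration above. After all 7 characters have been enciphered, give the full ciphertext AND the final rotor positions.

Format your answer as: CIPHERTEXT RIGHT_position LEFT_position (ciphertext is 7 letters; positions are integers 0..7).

Answer: EBGDFFD 7 2

Derivation:
Char 1 ('H'): step: R->1, L=2; H->plug->H->R->C->L->G->refl->D->L'->A->R'->E->plug->E
Char 2 ('C'): step: R->2, L=2; C->plug->F->R->D->L->F->refl->E->L'->F->R'->B->plug->B
Char 3 ('A'): step: R->3, L=2; A->plug->A->R->E->L->H->refl->B->L'->H->R'->G->plug->G
Char 4 ('C'): step: R->4, L=2; C->plug->F->R->G->L->A->refl->C->L'->B->R'->D->plug->D
Char 5 ('G'): step: R->5, L=2; G->plug->G->R->C->L->G->refl->D->L'->A->R'->C->plug->F
Char 6 ('H'): step: R->6, L=2; H->plug->H->R->D->L->F->refl->E->L'->F->R'->C->plug->F
Char 7 ('F'): step: R->7, L=2; F->plug->C->R->D->L->F->refl->E->L'->F->R'->D->plug->D
Final: ciphertext=EBGDFFD, RIGHT=7, LEFT=2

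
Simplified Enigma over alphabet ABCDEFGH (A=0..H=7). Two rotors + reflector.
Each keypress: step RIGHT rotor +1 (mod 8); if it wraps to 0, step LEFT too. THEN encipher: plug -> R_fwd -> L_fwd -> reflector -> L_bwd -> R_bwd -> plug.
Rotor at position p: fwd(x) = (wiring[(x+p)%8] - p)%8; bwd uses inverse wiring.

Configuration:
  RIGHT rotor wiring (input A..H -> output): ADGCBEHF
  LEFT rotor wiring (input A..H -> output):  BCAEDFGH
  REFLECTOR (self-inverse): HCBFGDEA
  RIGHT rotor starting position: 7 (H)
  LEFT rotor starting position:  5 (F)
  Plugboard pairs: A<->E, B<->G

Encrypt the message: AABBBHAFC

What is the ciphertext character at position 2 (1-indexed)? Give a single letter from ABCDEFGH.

Char 1 ('A'): step: R->0, L->6 (L advanced); A->plug->E->R->B->L->B->refl->C->L'->E->R'->F->plug->F
Char 2 ('A'): step: R->1, L=6; A->plug->E->R->D->L->E->refl->G->L'->F->R'->B->plug->G

G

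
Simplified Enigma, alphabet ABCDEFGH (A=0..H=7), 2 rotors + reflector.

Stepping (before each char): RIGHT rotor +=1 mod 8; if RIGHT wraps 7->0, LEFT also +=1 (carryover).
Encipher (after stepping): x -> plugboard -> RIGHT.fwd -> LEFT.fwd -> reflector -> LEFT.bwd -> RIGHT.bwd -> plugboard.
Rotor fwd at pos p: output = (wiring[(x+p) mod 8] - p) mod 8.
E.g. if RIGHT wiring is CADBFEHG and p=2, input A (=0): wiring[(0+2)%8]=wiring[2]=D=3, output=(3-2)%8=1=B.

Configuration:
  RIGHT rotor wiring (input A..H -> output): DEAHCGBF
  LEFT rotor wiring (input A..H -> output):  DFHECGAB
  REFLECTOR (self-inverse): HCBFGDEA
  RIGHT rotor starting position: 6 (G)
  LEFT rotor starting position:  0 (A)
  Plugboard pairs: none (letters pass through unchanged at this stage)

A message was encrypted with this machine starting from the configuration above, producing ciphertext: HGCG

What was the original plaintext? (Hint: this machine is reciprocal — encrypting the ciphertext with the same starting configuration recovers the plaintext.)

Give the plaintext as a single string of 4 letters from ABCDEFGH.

Char 1 ('H'): step: R->7, L=0; H->plug->H->R->C->L->H->refl->A->L'->G->R'->A->plug->A
Char 2 ('G'): step: R->0, L->1 (L advanced); G->plug->G->R->B->L->G->refl->E->L'->A->R'->C->plug->C
Char 3 ('C'): step: R->1, L=1; C->plug->C->R->G->L->A->refl->H->L'->F->R'->E->plug->E
Char 4 ('G'): step: R->2, L=1; G->plug->G->R->B->L->G->refl->E->L'->A->R'->C->plug->C

Answer: ACEC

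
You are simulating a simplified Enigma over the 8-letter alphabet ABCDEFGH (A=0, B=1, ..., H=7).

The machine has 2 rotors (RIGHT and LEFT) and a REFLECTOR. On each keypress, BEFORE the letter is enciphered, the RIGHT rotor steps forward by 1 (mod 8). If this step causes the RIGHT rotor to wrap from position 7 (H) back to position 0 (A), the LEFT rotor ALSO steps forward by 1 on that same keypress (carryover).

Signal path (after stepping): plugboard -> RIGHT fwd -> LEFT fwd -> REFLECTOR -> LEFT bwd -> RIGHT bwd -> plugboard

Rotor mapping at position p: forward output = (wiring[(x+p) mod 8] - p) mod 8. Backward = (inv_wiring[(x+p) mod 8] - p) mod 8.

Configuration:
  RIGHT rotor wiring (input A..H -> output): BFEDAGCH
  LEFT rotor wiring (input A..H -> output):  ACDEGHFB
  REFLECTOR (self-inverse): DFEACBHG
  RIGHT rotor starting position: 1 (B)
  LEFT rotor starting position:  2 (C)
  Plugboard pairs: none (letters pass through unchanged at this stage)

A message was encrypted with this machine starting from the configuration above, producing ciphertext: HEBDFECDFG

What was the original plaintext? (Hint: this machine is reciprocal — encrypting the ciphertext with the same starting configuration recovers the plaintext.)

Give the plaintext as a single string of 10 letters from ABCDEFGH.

Char 1 ('H'): step: R->2, L=2; H->plug->H->R->D->L->F->refl->B->L'->A->R'->E->plug->E
Char 2 ('E'): step: R->3, L=2; E->plug->E->R->E->L->D->refl->A->L'->H->R'->D->plug->D
Char 3 ('B'): step: R->4, L=2; B->plug->B->R->C->L->E->refl->C->L'->B->R'->F->plug->F
Char 4 ('D'): step: R->5, L=2; D->plug->D->R->E->L->D->refl->A->L'->H->R'->F->plug->F
Char 5 ('F'): step: R->6, L=2; F->plug->F->R->F->L->H->refl->G->L'->G->R'->E->plug->E
Char 6 ('E'): step: R->7, L=2; E->plug->E->R->E->L->D->refl->A->L'->H->R'->G->plug->G
Char 7 ('C'): step: R->0, L->3 (L advanced); C->plug->C->R->E->L->G->refl->H->L'->G->R'->F->plug->F
Char 8 ('D'): step: R->1, L=3; D->plug->D->R->H->L->A->refl->D->L'->B->R'->F->plug->F
Char 9 ('F'): step: R->2, L=3; F->plug->F->R->F->L->F->refl->B->L'->A->R'->E->plug->E
Char 10 ('G'): step: R->3, L=3; G->plug->G->R->C->L->E->refl->C->L'->D->R'->C->plug->C

Answer: EDFFEGFFEC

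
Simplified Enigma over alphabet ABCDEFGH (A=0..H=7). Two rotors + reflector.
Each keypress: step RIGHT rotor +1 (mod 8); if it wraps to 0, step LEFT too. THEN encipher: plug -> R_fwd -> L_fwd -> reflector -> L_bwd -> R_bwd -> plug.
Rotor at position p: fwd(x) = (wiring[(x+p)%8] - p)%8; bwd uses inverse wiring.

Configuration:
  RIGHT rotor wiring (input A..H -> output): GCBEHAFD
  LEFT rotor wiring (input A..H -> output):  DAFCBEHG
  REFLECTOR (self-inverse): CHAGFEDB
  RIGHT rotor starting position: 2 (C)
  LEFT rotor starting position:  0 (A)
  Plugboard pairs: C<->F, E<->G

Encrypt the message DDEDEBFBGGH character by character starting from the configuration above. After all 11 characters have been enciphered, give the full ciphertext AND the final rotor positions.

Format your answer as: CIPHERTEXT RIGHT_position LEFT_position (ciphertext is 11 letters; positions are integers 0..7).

Answer: FHBCFCGHDHB 5 1

Derivation:
Char 1 ('D'): step: R->3, L=0; D->plug->D->R->C->L->F->refl->E->L'->F->R'->C->plug->F
Char 2 ('D'): step: R->4, L=0; D->plug->D->R->H->L->G->refl->D->L'->A->R'->H->plug->H
Char 3 ('E'): step: R->5, L=0; E->plug->G->R->H->L->G->refl->D->L'->A->R'->B->plug->B
Char 4 ('D'): step: R->6, L=0; D->plug->D->R->E->L->B->refl->H->L'->G->R'->F->plug->C
Char 5 ('E'): step: R->7, L=0; E->plug->G->R->B->L->A->refl->C->L'->D->R'->C->plug->F
Char 6 ('B'): step: R->0, L->1 (L advanced); B->plug->B->R->C->L->B->refl->H->L'->A->R'->F->plug->C
Char 7 ('F'): step: R->1, L=1; F->plug->C->R->D->L->A->refl->C->L'->H->R'->E->plug->G
Char 8 ('B'): step: R->2, L=1; B->plug->B->R->C->L->B->refl->H->L'->A->R'->H->plug->H
Char 9 ('G'): step: R->3, L=1; G->plug->E->R->A->L->H->refl->B->L'->C->R'->D->plug->D
Char 10 ('G'): step: R->4, L=1; G->plug->E->R->C->L->B->refl->H->L'->A->R'->H->plug->H
Char 11 ('H'): step: R->5, L=1; H->plug->H->R->C->L->B->refl->H->L'->A->R'->B->plug->B
Final: ciphertext=FHBCFCGHDHB, RIGHT=5, LEFT=1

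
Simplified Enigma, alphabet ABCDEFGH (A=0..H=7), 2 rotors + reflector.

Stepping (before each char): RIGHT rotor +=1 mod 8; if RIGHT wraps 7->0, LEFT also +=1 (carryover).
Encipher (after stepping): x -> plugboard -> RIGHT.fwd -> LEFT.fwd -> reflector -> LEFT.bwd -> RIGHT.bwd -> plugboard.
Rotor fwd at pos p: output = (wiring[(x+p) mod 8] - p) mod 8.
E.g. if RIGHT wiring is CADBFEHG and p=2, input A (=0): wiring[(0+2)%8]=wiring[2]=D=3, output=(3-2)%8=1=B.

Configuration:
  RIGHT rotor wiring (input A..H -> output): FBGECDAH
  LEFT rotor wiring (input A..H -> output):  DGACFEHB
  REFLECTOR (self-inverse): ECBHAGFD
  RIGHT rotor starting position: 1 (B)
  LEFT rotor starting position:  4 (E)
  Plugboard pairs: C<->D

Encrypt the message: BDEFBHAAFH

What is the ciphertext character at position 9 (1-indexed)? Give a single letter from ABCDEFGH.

Char 1 ('B'): step: R->2, L=4; B->plug->B->R->C->L->D->refl->H->L'->E->R'->A->plug->A
Char 2 ('D'): step: R->3, L=4; D->plug->C->R->A->L->B->refl->C->L'->F->R'->D->plug->C
Char 3 ('E'): step: R->4, L=4; E->plug->E->R->B->L->A->refl->E->L'->G->R'->A->plug->A
Char 4 ('F'): step: R->5, L=4; F->plug->F->R->B->L->A->refl->E->L'->G->R'->A->plug->A
Char 5 ('B'): step: R->6, L=4; B->plug->B->R->B->L->A->refl->E->L'->G->R'->F->plug->F
Char 6 ('H'): step: R->7, L=4; H->plug->H->R->B->L->A->refl->E->L'->G->R'->B->plug->B
Char 7 ('A'): step: R->0, L->5 (L advanced); A->plug->A->R->F->L->D->refl->H->L'->A->R'->G->plug->G
Char 8 ('A'): step: R->1, L=5; A->plug->A->R->A->L->H->refl->D->L'->F->R'->B->plug->B
Char 9 ('F'): step: R->2, L=5; F->plug->F->R->F->L->D->refl->H->L'->A->R'->C->plug->D

D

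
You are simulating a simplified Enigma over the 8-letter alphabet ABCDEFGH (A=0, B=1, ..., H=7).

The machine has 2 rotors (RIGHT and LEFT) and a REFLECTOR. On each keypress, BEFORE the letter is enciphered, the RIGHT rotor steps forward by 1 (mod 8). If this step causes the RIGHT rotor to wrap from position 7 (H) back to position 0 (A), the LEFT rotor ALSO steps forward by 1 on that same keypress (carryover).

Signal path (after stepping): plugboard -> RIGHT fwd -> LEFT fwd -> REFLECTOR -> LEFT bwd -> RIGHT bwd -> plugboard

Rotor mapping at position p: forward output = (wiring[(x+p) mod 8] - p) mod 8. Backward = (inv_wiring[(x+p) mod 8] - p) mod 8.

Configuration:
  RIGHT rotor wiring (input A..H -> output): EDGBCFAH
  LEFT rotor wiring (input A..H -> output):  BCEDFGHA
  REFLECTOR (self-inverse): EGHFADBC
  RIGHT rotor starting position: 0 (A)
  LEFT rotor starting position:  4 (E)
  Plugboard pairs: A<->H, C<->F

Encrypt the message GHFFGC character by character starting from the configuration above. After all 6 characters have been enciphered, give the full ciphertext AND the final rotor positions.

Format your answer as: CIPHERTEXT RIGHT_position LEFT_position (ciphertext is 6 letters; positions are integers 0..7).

Char 1 ('G'): step: R->1, L=4; G->plug->G->R->G->L->A->refl->E->L'->D->R'->H->plug->A
Char 2 ('H'): step: R->2, L=4; H->plug->A->R->E->L->F->refl->D->L'->C->R'->G->plug->G
Char 3 ('F'): step: R->3, L=4; F->plug->C->R->C->L->D->refl->F->L'->E->R'->E->plug->E
Char 4 ('F'): step: R->4, L=4; F->plug->C->R->E->L->F->refl->D->L'->C->R'->G->plug->G
Char 5 ('G'): step: R->5, L=4; G->plug->G->R->E->L->F->refl->D->L'->C->R'->C->plug->F
Char 6 ('C'): step: R->6, L=4; C->plug->F->R->D->L->E->refl->A->L'->G->R'->C->plug->F
Final: ciphertext=AGEGFF, RIGHT=6, LEFT=4

Answer: AGEGFF 6 4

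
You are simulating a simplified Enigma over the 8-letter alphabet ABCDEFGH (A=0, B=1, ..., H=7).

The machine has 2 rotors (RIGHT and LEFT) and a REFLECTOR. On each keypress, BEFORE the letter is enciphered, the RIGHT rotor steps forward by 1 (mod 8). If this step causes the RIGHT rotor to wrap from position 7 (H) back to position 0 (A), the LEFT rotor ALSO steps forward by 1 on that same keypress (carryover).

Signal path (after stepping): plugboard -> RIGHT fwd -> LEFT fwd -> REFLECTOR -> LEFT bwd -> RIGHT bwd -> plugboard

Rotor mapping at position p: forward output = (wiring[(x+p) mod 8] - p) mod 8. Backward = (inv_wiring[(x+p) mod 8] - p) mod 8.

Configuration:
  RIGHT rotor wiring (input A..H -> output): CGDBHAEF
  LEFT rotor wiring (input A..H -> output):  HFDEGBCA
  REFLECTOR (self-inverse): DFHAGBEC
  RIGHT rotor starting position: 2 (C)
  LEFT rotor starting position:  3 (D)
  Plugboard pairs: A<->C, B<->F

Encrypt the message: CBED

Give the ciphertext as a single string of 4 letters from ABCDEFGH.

Answer: GHFA

Derivation:
Char 1 ('C'): step: R->3, L=3; C->plug->A->R->G->L->C->refl->H->L'->D->R'->G->plug->G
Char 2 ('B'): step: R->4, L=3; B->plug->F->R->C->L->G->refl->E->L'->F->R'->H->plug->H
Char 3 ('E'): step: R->5, L=3; E->plug->E->R->B->L->D->refl->A->L'->H->R'->B->plug->F
Char 4 ('D'): step: R->6, L=3; D->plug->D->R->A->L->B->refl->F->L'->E->R'->C->plug->A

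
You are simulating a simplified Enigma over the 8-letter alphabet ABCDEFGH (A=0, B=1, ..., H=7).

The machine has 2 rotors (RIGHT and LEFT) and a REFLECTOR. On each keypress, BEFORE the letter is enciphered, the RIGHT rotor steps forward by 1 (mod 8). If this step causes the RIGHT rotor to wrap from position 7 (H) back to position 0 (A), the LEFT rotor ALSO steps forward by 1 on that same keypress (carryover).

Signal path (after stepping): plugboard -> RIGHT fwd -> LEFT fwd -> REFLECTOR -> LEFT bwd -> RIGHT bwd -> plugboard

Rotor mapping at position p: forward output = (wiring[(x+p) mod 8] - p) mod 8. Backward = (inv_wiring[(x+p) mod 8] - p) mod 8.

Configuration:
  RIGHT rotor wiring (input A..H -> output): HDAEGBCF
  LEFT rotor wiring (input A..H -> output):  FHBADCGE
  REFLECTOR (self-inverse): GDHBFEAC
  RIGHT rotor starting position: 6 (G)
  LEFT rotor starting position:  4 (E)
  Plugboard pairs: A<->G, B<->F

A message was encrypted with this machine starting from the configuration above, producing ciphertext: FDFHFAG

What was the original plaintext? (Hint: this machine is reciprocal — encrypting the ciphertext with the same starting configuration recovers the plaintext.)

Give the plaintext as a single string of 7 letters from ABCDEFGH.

Answer: AACGDGD

Derivation:
Char 1 ('F'): step: R->7, L=4; F->plug->B->R->A->L->H->refl->C->L'->C->R'->G->plug->A
Char 2 ('D'): step: R->0, L->5 (L advanced); D->plug->D->R->E->L->C->refl->H->L'->C->R'->G->plug->A
Char 3 ('F'): step: R->1, L=5; F->plug->B->R->H->L->G->refl->A->L'->D->R'->C->plug->C
Char 4 ('H'): step: R->2, L=5; H->plug->H->R->B->L->B->refl->D->L'->G->R'->A->plug->G
Char 5 ('F'): step: R->3, L=5; F->plug->B->R->D->L->A->refl->G->L'->H->R'->D->plug->D
Char 6 ('A'): step: R->4, L=5; A->plug->G->R->E->L->C->refl->H->L'->C->R'->A->plug->G
Char 7 ('G'): step: R->5, L=5; G->plug->A->R->E->L->C->refl->H->L'->C->R'->D->plug->D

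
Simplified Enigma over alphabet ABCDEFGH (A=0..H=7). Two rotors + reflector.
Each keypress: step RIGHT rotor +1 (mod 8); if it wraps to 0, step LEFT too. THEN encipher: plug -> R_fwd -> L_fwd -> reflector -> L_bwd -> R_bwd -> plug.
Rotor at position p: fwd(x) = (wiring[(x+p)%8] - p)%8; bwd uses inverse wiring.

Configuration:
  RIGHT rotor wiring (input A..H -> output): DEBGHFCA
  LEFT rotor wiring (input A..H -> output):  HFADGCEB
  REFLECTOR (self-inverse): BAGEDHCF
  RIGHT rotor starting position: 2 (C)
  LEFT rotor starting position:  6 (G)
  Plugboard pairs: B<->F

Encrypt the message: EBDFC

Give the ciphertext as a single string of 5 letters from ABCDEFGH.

Char 1 ('E'): step: R->3, L=6; E->plug->E->R->F->L->F->refl->H->L'->D->R'->A->plug->A
Char 2 ('B'): step: R->4, L=6; B->plug->F->R->A->L->G->refl->C->L'->E->R'->D->plug->D
Char 3 ('D'): step: R->5, L=6; D->plug->D->R->G->L->A->refl->B->L'->C->R'->H->plug->H
Char 4 ('F'): step: R->6, L=6; F->plug->B->R->C->L->B->refl->A->L'->G->R'->D->plug->D
Char 5 ('C'): step: R->7, L=6; C->plug->C->R->F->L->F->refl->H->L'->D->R'->H->plug->H

Answer: ADHDH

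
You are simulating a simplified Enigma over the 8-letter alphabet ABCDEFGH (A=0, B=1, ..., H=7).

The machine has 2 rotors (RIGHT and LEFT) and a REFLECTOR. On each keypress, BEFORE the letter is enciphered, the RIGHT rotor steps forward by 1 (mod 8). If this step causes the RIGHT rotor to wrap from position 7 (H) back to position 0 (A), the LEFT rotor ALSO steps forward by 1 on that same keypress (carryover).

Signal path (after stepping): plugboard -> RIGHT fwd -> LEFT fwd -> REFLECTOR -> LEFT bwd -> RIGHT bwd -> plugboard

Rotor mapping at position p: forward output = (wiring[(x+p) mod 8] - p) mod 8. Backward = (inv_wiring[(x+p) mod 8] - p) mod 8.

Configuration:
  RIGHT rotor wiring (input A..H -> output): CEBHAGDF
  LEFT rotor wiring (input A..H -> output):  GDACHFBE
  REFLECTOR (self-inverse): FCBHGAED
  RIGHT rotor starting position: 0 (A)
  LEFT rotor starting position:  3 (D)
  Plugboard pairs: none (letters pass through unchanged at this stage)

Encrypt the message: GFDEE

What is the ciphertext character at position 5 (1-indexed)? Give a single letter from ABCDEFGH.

Char 1 ('G'): step: R->1, L=3; G->plug->G->R->E->L->B->refl->C->L'->C->R'->F->plug->F
Char 2 ('F'): step: R->2, L=3; F->plug->F->R->D->L->G->refl->E->L'->B->R'->E->plug->E
Char 3 ('D'): step: R->3, L=3; D->plug->D->R->A->L->H->refl->D->L'->F->R'->B->plug->B
Char 4 ('E'): step: R->4, L=3; E->plug->E->R->G->L->A->refl->F->L'->H->R'->C->plug->C
Char 5 ('E'): step: R->5, L=3; E->plug->E->R->H->L->F->refl->A->L'->G->R'->B->plug->B

B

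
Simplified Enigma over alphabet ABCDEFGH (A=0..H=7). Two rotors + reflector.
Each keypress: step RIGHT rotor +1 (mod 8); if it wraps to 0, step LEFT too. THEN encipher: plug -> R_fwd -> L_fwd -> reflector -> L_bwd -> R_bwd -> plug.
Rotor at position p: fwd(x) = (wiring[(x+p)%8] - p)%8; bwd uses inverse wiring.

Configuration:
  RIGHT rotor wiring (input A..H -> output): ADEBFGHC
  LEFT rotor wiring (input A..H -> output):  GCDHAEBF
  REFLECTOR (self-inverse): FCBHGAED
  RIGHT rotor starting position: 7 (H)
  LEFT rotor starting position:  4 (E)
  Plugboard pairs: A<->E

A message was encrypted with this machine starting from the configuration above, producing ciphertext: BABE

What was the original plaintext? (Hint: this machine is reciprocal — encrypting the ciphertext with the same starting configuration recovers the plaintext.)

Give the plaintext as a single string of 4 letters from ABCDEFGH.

Answer: FGFC

Derivation:
Char 1 ('B'): step: R->0, L->5 (L advanced); B->plug->B->R->D->L->B->refl->C->L'->G->R'->F->plug->F
Char 2 ('A'): step: R->1, L=5; A->plug->E->R->F->L->G->refl->E->L'->B->R'->G->plug->G
Char 3 ('B'): step: R->2, L=5; B->plug->B->R->H->L->D->refl->H->L'->A->R'->F->plug->F
Char 4 ('E'): step: R->3, L=5; E->plug->A->R->G->L->C->refl->B->L'->D->R'->C->plug->C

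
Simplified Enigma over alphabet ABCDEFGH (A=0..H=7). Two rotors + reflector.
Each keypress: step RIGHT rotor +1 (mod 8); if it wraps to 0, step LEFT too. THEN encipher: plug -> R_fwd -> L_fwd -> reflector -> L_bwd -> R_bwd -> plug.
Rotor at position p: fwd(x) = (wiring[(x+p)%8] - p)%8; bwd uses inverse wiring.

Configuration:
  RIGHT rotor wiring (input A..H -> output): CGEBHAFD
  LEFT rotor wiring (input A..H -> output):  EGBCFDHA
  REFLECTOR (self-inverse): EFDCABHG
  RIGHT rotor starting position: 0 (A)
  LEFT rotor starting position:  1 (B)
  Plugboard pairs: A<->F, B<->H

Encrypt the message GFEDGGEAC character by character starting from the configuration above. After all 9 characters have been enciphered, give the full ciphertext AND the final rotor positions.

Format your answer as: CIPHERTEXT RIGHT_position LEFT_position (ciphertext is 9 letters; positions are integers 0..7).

Answer: CGDHAAAGF 1 2

Derivation:
Char 1 ('G'): step: R->1, L=1; G->plug->G->R->C->L->B->refl->F->L'->A->R'->C->plug->C
Char 2 ('F'): step: R->2, L=1; F->plug->A->R->C->L->B->refl->F->L'->A->R'->G->plug->G
Char 3 ('E'): step: R->3, L=1; E->plug->E->R->A->L->F->refl->B->L'->C->R'->D->plug->D
Char 4 ('D'): step: R->4, L=1; D->plug->D->R->H->L->D->refl->C->L'->E->R'->B->plug->H
Char 5 ('G'): step: R->5, L=1; G->plug->G->R->E->L->C->refl->D->L'->H->R'->F->plug->A
Char 6 ('G'): step: R->6, L=1; G->plug->G->R->B->L->A->refl->E->L'->D->R'->F->plug->A
Char 7 ('E'): step: R->7, L=1; E->plug->E->R->C->L->B->refl->F->L'->A->R'->F->plug->A
Char 8 ('A'): step: R->0, L->2 (L advanced); A->plug->F->R->A->L->H->refl->G->L'->F->R'->G->plug->G
Char 9 ('C'): step: R->1, L=2; C->plug->C->R->A->L->H->refl->G->L'->F->R'->A->plug->F
Final: ciphertext=CGDHAAAGF, RIGHT=1, LEFT=2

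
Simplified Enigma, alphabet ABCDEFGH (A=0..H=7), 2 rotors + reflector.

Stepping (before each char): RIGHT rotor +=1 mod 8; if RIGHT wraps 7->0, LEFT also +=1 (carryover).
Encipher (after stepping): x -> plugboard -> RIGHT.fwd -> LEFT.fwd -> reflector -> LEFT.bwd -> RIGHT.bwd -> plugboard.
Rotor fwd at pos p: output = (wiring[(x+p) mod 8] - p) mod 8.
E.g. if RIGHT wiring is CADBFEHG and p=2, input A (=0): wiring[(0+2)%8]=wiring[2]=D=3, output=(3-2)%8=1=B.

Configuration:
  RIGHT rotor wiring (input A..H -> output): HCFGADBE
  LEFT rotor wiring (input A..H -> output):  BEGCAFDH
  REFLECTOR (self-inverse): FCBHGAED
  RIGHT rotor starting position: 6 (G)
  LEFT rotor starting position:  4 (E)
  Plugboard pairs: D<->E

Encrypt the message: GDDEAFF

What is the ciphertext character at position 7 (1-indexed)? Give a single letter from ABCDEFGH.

Char 1 ('G'): step: R->7, L=4; G->plug->G->R->E->L->F->refl->A->L'->F->R'->A->plug->A
Char 2 ('D'): step: R->0, L->5 (L advanced); D->plug->E->R->A->L->A->refl->F->L'->G->R'->D->plug->E
Char 3 ('D'): step: R->1, L=5; D->plug->E->R->C->L->C->refl->B->L'->F->R'->C->plug->C
Char 4 ('E'): step: R->2, L=5; E->plug->D->R->B->L->G->refl->E->L'->D->R'->A->plug->A
Char 5 ('A'): step: R->3, L=5; A->plug->A->R->D->L->E->refl->G->L'->B->R'->E->plug->D
Char 6 ('F'): step: R->4, L=5; F->plug->F->R->G->L->F->refl->A->L'->A->R'->D->plug->E
Char 7 ('F'): step: R->5, L=5; F->plug->F->R->A->L->A->refl->F->L'->G->R'->A->plug->A

A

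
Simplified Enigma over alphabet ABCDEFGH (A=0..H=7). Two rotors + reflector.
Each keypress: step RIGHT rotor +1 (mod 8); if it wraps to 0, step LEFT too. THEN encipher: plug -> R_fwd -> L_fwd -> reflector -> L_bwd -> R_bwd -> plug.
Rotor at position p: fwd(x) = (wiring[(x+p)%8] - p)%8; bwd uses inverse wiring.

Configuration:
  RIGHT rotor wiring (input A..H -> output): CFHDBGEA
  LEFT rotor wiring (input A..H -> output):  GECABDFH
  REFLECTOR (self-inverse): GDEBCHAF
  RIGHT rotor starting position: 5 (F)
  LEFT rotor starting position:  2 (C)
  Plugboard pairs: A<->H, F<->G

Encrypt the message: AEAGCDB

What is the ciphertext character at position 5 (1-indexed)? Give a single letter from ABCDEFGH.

Char 1 ('A'): step: R->6, L=2; A->plug->H->R->A->L->A->refl->G->L'->B->R'->E->plug->E
Char 2 ('E'): step: R->7, L=2; E->plug->E->R->E->L->D->refl->B->L'->D->R'->B->plug->B
Char 3 ('A'): step: R->0, L->3 (L advanced); A->plug->H->R->A->L->F->refl->H->L'->H->R'->C->plug->C
Char 4 ('G'): step: R->1, L=3; G->plug->F->R->D->L->C->refl->E->L'->E->R'->A->plug->H
Char 5 ('C'): step: R->2, L=3; C->plug->C->R->H->L->H->refl->F->L'->A->R'->G->plug->F

F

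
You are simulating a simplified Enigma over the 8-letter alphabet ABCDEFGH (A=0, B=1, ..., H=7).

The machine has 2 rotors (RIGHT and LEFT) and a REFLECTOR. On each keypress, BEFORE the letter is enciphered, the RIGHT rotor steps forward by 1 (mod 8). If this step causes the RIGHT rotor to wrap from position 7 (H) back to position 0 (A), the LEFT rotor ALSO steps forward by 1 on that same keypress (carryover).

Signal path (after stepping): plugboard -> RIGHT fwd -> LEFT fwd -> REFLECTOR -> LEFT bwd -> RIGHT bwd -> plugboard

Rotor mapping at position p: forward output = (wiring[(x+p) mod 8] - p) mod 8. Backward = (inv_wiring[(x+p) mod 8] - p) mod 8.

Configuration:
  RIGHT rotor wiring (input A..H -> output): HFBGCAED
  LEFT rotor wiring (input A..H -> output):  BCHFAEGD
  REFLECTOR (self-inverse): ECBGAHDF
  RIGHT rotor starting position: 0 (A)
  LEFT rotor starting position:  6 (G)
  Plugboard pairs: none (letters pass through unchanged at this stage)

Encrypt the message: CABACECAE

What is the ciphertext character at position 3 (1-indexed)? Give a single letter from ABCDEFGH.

Char 1 ('C'): step: R->1, L=6; C->plug->C->R->F->L->H->refl->F->L'->B->R'->D->plug->D
Char 2 ('A'): step: R->2, L=6; A->plug->A->R->H->L->G->refl->D->L'->C->R'->E->plug->E
Char 3 ('B'): step: R->3, L=6; B->plug->B->R->H->L->G->refl->D->L'->C->R'->G->plug->G

G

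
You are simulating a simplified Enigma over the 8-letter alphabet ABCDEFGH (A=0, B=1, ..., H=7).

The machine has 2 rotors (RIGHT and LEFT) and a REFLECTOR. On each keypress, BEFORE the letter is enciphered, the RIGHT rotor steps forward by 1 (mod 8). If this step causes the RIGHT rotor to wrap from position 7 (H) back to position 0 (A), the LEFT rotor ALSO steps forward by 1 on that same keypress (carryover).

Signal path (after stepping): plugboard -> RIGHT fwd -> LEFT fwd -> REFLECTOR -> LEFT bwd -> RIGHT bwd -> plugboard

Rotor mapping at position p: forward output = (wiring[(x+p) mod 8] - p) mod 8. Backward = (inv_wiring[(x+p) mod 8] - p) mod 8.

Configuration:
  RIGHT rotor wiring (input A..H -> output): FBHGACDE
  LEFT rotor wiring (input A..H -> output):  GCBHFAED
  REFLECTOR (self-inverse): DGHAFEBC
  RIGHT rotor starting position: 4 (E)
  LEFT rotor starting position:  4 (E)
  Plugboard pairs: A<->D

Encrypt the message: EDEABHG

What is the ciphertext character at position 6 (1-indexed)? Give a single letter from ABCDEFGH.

Char 1 ('E'): step: R->5, L=4; E->plug->E->R->E->L->C->refl->H->L'->D->R'->H->plug->H
Char 2 ('D'): step: R->6, L=4; D->plug->A->R->F->L->G->refl->B->L'->A->R'->F->plug->F
Char 3 ('E'): step: R->7, L=4; E->plug->E->R->H->L->D->refl->A->L'->C->R'->C->plug->C
Char 4 ('A'): step: R->0, L->5 (L advanced); A->plug->D->R->G->L->C->refl->H->L'->B->R'->B->plug->B
Char 5 ('B'): step: R->1, L=5; B->plug->B->R->G->L->C->refl->H->L'->B->R'->E->plug->E
Char 6 ('H'): step: R->2, L=5; H->plug->H->R->H->L->A->refl->D->L'->A->R'->D->plug->A

A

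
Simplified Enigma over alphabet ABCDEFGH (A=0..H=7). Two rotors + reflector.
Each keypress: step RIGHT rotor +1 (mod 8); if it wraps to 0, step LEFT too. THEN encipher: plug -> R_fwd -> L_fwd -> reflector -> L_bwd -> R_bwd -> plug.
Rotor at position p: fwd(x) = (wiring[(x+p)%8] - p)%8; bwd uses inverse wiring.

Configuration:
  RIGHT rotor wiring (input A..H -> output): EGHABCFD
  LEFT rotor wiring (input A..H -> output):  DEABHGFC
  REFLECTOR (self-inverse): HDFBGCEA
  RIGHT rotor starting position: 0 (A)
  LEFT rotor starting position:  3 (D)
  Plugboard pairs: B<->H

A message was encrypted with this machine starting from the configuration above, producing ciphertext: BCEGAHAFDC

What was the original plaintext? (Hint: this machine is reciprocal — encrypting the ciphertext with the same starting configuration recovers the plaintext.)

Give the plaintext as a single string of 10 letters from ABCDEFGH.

Answer: CEFDBBHDGF

Derivation:
Char 1 ('B'): step: R->1, L=3; B->plug->H->R->D->L->C->refl->F->L'->H->R'->C->plug->C
Char 2 ('C'): step: R->2, L=3; C->plug->C->R->H->L->F->refl->C->L'->D->R'->E->plug->E
Char 3 ('E'): step: R->3, L=3; E->plug->E->R->A->L->G->refl->E->L'->B->R'->F->plug->F
Char 4 ('G'): step: R->4, L=3; G->plug->G->R->D->L->C->refl->F->L'->H->R'->D->plug->D
Char 5 ('A'): step: R->5, L=3; A->plug->A->R->F->L->A->refl->H->L'->E->R'->H->plug->B
Char 6 ('H'): step: R->6, L=3; H->plug->B->R->F->L->A->refl->H->L'->E->R'->H->plug->B
Char 7 ('A'): step: R->7, L=3; A->plug->A->R->E->L->H->refl->A->L'->F->R'->B->plug->H
Char 8 ('F'): step: R->0, L->4 (L advanced); F->plug->F->R->C->L->B->refl->D->L'->A->R'->D->plug->D
Char 9 ('D'): step: R->1, L=4; D->plug->D->R->A->L->D->refl->B->L'->C->R'->G->plug->G
Char 10 ('C'): step: R->2, L=4; C->plug->C->R->H->L->F->refl->C->L'->B->R'->F->plug->F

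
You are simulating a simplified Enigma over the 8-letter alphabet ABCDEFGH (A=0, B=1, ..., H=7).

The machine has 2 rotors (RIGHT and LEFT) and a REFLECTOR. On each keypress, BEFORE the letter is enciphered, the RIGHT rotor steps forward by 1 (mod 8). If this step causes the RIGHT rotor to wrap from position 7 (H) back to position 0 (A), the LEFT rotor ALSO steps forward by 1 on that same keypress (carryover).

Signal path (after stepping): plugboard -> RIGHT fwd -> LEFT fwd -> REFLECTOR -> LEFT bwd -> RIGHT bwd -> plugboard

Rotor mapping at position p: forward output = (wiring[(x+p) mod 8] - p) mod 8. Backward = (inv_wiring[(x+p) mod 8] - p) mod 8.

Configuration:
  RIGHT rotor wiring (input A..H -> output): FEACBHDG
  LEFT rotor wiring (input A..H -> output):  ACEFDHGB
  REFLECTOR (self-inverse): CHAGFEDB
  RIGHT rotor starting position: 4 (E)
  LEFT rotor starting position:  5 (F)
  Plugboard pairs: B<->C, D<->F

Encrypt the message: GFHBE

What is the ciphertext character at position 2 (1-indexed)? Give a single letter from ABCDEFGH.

Char 1 ('G'): step: R->5, L=5; G->plug->G->R->F->L->H->refl->B->L'->B->R'->C->plug->B
Char 2 ('F'): step: R->6, L=5; F->plug->D->R->G->L->A->refl->C->L'->A->R'->B->plug->C

C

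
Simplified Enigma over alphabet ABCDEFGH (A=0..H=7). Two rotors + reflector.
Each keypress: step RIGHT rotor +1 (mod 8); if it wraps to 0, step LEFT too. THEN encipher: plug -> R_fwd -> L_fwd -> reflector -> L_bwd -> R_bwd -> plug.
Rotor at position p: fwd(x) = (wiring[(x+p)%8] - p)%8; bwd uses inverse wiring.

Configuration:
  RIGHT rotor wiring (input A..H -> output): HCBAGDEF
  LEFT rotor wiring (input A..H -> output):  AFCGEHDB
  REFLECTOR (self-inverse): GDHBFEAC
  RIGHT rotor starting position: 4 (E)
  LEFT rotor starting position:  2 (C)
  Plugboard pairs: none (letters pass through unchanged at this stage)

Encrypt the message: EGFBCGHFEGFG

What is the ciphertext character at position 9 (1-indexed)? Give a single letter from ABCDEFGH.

Char 1 ('E'): step: R->5, L=2; E->plug->E->R->F->L->H->refl->C->L'->C->R'->D->plug->D
Char 2 ('G'): step: R->6, L=2; G->plug->G->R->A->L->A->refl->G->L'->G->R'->A->plug->A
Char 3 ('F'): step: R->7, L=2; F->plug->F->R->H->L->D->refl->B->L'->E->R'->G->plug->G
Char 4 ('B'): step: R->0, L->3 (L advanced); B->plug->B->R->C->L->E->refl->F->L'->F->R'->H->plug->H
Char 5 ('C'): step: R->1, L=3; C->plug->C->R->H->L->H->refl->C->L'->G->R'->H->plug->H
Char 6 ('G'): step: R->2, L=3; G->plug->G->R->F->L->F->refl->E->L'->C->R'->E->plug->E
Char 7 ('H'): step: R->3, L=3; H->plug->H->R->G->L->C->refl->H->L'->H->R'->G->plug->G
Char 8 ('F'): step: R->4, L=3; F->plug->F->R->G->L->C->refl->H->L'->H->R'->B->plug->B
Char 9 ('E'): step: R->5, L=3; E->plug->E->R->F->L->F->refl->E->L'->C->R'->D->plug->D

D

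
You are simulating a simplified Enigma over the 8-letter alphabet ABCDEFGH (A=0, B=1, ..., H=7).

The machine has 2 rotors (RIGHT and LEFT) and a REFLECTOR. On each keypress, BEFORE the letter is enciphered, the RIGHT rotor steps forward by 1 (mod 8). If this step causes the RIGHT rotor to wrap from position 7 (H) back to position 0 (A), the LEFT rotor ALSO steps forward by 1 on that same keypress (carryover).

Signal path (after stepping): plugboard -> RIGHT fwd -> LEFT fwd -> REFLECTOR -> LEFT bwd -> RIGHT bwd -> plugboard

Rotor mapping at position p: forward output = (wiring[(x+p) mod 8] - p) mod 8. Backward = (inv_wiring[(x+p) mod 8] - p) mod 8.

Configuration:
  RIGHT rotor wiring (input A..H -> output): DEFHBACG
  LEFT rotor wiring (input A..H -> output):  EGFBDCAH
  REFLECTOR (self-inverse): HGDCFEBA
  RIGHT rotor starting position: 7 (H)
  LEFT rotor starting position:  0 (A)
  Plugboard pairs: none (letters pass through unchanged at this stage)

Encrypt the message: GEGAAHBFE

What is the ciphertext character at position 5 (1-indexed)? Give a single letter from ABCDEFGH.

Char 1 ('G'): step: R->0, L->1 (L advanced); G->plug->G->R->C->L->A->refl->H->L'->F->R'->C->plug->C
Char 2 ('E'): step: R->1, L=1; E->plug->E->R->H->L->D->refl->C->L'->D->R'->A->plug->A
Char 3 ('G'): step: R->2, L=1; G->plug->G->R->B->L->E->refl->F->L'->A->R'->E->plug->E
Char 4 ('A'): step: R->3, L=1; A->plug->A->R->E->L->B->refl->G->L'->G->R'->B->plug->B
Char 5 ('A'): step: R->4, L=1; A->plug->A->R->F->L->H->refl->A->L'->C->R'->D->plug->D

D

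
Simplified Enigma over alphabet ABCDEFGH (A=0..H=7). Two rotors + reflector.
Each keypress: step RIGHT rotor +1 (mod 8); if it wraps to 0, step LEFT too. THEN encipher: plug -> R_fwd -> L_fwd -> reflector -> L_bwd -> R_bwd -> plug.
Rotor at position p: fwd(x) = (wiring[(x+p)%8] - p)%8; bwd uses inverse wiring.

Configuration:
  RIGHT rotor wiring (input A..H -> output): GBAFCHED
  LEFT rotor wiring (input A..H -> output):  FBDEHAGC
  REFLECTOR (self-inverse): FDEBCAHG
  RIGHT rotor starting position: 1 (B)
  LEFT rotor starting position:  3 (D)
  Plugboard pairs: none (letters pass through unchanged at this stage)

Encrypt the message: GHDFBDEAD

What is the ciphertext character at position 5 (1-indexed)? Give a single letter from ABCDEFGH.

Char 1 ('G'): step: R->2, L=3; G->plug->G->R->E->L->H->refl->G->L'->G->R'->A->plug->A
Char 2 ('H'): step: R->3, L=3; H->plug->H->R->F->L->C->refl->E->L'->B->R'->D->plug->D
Char 3 ('D'): step: R->4, L=3; D->plug->D->R->H->L->A->refl->F->L'->C->R'->E->plug->E
Char 4 ('F'): step: R->5, L=3; F->plug->F->R->D->L->D->refl->B->L'->A->R'->G->plug->G
Char 5 ('B'): step: R->6, L=3; B->plug->B->R->F->L->C->refl->E->L'->B->R'->H->plug->H

H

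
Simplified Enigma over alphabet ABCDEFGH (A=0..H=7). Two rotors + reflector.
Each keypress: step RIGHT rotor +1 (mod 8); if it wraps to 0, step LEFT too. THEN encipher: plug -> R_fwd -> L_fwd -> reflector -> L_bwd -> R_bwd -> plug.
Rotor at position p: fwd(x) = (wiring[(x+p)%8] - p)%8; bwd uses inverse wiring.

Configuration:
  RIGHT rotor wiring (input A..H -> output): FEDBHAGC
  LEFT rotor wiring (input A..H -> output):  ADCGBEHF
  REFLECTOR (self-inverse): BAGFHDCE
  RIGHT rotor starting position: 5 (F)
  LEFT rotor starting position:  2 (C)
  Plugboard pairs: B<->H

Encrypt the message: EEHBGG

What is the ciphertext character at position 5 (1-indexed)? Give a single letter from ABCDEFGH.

Char 1 ('E'): step: R->6, L=2; E->plug->E->R->F->L->D->refl->F->L'->E->R'->B->plug->H
Char 2 ('E'): step: R->7, L=2; E->plug->E->R->C->L->H->refl->E->L'->B->R'->G->plug->G
Char 3 ('H'): step: R->0, L->3 (L advanced); H->plug->B->R->E->L->C->refl->G->L'->B->R'->D->plug->D
Char 4 ('B'): step: R->1, L=3; B->plug->H->R->E->L->C->refl->G->L'->B->R'->G->plug->G
Char 5 ('G'): step: R->2, L=3; G->plug->G->R->D->L->E->refl->H->L'->H->R'->B->plug->H

H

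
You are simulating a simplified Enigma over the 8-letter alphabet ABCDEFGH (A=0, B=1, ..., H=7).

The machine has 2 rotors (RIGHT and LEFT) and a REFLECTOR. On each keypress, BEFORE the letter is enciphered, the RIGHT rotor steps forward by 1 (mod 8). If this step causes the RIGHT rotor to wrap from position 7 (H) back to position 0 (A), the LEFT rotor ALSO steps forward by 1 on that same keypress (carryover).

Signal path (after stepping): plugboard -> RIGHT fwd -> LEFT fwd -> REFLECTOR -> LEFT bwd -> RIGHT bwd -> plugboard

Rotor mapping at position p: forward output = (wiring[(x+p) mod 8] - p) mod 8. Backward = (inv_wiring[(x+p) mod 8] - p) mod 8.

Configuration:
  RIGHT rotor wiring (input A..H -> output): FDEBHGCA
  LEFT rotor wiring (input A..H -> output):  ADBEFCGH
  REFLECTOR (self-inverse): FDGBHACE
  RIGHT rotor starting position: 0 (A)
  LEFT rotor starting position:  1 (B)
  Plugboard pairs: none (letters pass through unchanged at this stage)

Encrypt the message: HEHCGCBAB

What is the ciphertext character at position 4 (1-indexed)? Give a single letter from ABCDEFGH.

Char 1 ('H'): step: R->1, L=1; H->plug->H->R->E->L->B->refl->D->L'->C->R'->A->plug->A
Char 2 ('E'): step: R->2, L=1; E->plug->E->R->A->L->C->refl->G->L'->G->R'->F->plug->F
Char 3 ('H'): step: R->3, L=1; H->plug->H->R->B->L->A->refl->F->L'->F->R'->E->plug->E
Char 4 ('C'): step: R->4, L=1; C->plug->C->R->G->L->G->refl->C->L'->A->R'->G->plug->G

G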